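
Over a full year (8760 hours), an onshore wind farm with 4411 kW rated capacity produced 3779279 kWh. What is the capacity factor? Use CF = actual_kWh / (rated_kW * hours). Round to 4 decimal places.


Capacity factor = actual output / maximum possible output
Maximum possible = rated * hours = 4411 * 8760 = 38640360 kWh
CF = 3779279 / 38640360
CF = 0.0978

0.0978


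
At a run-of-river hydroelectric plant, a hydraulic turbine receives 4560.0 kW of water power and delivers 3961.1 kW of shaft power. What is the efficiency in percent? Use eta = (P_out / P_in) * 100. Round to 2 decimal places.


Turbine efficiency = (output power / input power) * 100
eta = (3961.1 / 4560.0) * 100
eta = 86.87%

86.87


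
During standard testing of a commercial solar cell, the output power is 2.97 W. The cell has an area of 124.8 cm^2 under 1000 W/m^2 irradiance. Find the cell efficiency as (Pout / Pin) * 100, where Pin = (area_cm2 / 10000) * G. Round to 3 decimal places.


First compute the input power:
  Pin = area_cm2 / 10000 * G = 124.8 / 10000 * 1000 = 12.48 W
Then compute efficiency:
  Efficiency = (Pout / Pin) * 100 = (2.97 / 12.48) * 100
  Efficiency = 23.798%

23.798


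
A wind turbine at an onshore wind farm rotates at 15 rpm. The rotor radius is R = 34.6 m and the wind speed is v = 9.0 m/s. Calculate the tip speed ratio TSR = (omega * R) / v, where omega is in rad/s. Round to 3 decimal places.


Convert rotational speed to rad/s:
  omega = 15 * 2 * pi / 60 = 1.5708 rad/s
Compute tip speed:
  v_tip = omega * R = 1.5708 * 34.6 = 54.35 m/s
Tip speed ratio:
  TSR = v_tip / v_wind = 54.35 / 9.0 = 6.039

6.039


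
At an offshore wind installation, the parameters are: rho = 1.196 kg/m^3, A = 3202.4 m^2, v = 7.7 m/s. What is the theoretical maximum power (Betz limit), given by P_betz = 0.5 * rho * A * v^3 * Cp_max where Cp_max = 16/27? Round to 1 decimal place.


The Betz coefficient Cp_max = 16/27 = 0.5926
v^3 = 7.7^3 = 456.533
P_betz = 0.5 * rho * A * v^3 * Cp_max
P_betz = 0.5 * 1.196 * 3202.4 * 456.533 * 0.5926
P_betz = 518089.9 W

518089.9


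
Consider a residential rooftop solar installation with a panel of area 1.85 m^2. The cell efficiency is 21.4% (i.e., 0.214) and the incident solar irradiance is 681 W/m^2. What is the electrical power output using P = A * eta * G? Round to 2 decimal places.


Use the solar power formula P = A * eta * G.
Given: A = 1.85 m^2, eta = 0.214, G = 681 W/m^2
P = 1.85 * 0.214 * 681
P = 269.61 W

269.61


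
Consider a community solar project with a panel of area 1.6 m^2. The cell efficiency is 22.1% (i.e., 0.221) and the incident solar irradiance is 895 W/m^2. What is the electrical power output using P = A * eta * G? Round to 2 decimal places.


Use the solar power formula P = A * eta * G.
Given: A = 1.6 m^2, eta = 0.221, G = 895 W/m^2
P = 1.6 * 0.221 * 895
P = 316.47 W

316.47


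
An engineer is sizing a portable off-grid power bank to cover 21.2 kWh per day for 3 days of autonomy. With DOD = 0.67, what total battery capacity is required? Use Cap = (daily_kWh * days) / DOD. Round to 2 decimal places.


Total energy needed = daily * days = 21.2 * 3 = 63.6 kWh
Account for depth of discharge:
  Cap = total_energy / DOD = 63.6 / 0.67
  Cap = 94.93 kWh

94.93


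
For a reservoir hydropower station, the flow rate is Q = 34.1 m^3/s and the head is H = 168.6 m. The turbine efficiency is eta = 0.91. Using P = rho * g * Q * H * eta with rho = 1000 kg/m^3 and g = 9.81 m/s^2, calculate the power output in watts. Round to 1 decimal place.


Apply the hydropower formula P = rho * g * Q * H * eta
rho * g = 1000 * 9.81 = 9810.0
P = 9810.0 * 34.1 * 168.6 * 0.91
P = 51324218.9 W

51324218.9


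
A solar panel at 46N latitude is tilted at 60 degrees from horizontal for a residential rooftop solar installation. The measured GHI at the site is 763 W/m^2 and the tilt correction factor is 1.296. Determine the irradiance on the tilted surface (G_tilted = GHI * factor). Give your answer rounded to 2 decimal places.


Identify the given values:
  GHI = 763 W/m^2, tilt correction factor = 1.296
Apply the formula G_tilted = GHI * factor:
  G_tilted = 763 * 1.296
  G_tilted = 988.85 W/m^2

988.85


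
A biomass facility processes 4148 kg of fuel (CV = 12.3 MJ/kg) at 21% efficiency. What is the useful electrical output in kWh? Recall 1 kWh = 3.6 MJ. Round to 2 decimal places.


Total energy = mass * CV = 4148 * 12.3 = 51020.4 MJ
Useful energy = total * eta = 51020.4 * 0.21 = 10714.28 MJ
Convert to kWh: 10714.28 / 3.6
Useful energy = 2976.19 kWh

2976.19


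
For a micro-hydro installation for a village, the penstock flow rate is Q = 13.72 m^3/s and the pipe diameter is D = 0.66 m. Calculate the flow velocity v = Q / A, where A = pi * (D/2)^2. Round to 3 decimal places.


Compute pipe cross-sectional area:
  A = pi * (D/2)^2 = pi * (0.66/2)^2 = 0.3421 m^2
Calculate velocity:
  v = Q / A = 13.72 / 0.3421
  v = 40.103 m/s

40.103


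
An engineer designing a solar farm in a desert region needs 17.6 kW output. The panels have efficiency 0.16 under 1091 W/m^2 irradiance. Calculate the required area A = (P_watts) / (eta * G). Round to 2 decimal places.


Convert target power to watts: P = 17.6 * 1000 = 17600.0 W
Compute denominator: eta * G = 0.16 * 1091 = 174.56
Required area A = P / (eta * G) = 17600.0 / 174.56
A = 100.82 m^2

100.82


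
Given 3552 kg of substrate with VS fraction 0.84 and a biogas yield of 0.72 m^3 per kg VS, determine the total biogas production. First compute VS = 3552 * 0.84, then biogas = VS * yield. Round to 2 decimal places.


Compute volatile solids:
  VS = mass * VS_fraction = 3552 * 0.84 = 2983.68 kg
Calculate biogas volume:
  Biogas = VS * specific_yield = 2983.68 * 0.72
  Biogas = 2148.25 m^3

2148.25


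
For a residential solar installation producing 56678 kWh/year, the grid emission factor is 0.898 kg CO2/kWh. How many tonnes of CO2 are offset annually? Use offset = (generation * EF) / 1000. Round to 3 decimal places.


CO2 offset in kg = generation * emission_factor
CO2 offset = 56678 * 0.898 = 50896.84 kg
Convert to tonnes:
  CO2 offset = 50896.84 / 1000 = 50.897 tonnes

50.897


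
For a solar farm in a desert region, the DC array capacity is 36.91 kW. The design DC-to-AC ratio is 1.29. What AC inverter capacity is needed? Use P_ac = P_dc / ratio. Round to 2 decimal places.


The inverter AC capacity is determined by the DC/AC ratio.
Given: P_dc = 36.91 kW, DC/AC ratio = 1.29
P_ac = P_dc / ratio = 36.91 / 1.29
P_ac = 28.61 kW

28.61


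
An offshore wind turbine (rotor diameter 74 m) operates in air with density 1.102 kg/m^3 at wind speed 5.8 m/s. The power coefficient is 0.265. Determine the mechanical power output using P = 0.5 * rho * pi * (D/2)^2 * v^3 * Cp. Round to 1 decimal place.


Step 1 -- Compute swept area:
  A = pi * (D/2)^2 = pi * (74/2)^2 = 4300.84 m^2
Step 2 -- Apply wind power equation:
  P = 0.5 * rho * A * v^3 * Cp
  v^3 = 5.8^3 = 195.112
  P = 0.5 * 1.102 * 4300.84 * 195.112 * 0.265
  P = 122527.8 W

122527.8


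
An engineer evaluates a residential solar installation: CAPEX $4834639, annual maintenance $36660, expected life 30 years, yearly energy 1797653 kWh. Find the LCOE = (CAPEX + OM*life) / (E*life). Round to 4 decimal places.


Total cost = CAPEX + OM * lifetime = 4834639 + 36660 * 30 = 4834639 + 1099800 = 5934439
Total generation = annual * lifetime = 1797653 * 30 = 53929590 kWh
LCOE = 5934439 / 53929590
LCOE = 0.1100 $/kWh

0.1100


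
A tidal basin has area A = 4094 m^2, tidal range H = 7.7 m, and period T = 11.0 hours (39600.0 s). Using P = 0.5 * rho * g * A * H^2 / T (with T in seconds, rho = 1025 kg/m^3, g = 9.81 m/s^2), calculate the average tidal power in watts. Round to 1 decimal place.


Convert period to seconds: T = 11.0 * 3600 = 39600.0 s
H^2 = 7.7^2 = 59.29
P = 0.5 * rho * g * A * H^2 / T
P = 0.5 * 1025 * 9.81 * 4094 * 59.29 / 39600.0
P = 30817.5 W

30817.5


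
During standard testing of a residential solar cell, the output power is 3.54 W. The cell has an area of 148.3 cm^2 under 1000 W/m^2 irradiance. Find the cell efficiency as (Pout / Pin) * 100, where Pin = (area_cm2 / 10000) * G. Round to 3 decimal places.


First compute the input power:
  Pin = area_cm2 / 10000 * G = 148.3 / 10000 * 1000 = 14.83 W
Then compute efficiency:
  Efficiency = (Pout / Pin) * 100 = (3.54 / 14.83) * 100
  Efficiency = 23.871%

23.871


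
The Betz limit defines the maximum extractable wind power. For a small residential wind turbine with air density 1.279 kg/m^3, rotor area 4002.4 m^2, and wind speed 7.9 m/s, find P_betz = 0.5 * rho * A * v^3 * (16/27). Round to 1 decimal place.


The Betz coefficient Cp_max = 16/27 = 0.5926
v^3 = 7.9^3 = 493.039
P_betz = 0.5 * rho * A * v^3 * Cp_max
P_betz = 0.5 * 1.279 * 4002.4 * 493.039 * 0.5926
P_betz = 747822.5 W

747822.5


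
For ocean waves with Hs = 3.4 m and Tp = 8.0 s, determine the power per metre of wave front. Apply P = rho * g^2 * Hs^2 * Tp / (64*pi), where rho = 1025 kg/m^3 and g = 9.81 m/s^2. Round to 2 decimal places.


Apply wave power formula:
  g^2 = 9.81^2 = 96.2361
  Hs^2 = 3.4^2 = 11.56
  Numerator = rho * g^2 * Hs^2 * Tp = 1025 * 96.2361 * 11.56 * 8.0 = 9122412.39
  Denominator = 64 * pi = 201.0619
  P = 9122412.39 / 201.0619 = 45371.16 W/m

45371.16


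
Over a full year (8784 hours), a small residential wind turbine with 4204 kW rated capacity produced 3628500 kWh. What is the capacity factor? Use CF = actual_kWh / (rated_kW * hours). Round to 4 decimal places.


Capacity factor = actual output / maximum possible output
Maximum possible = rated * hours = 4204 * 8784 = 36927936 kWh
CF = 3628500 / 36927936
CF = 0.0983

0.0983


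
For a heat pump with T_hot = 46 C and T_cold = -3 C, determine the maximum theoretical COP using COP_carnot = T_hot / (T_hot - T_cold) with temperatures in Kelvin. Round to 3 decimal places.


Convert to Kelvin:
  T_hot = 46 + 273.15 = 319.15 K
  T_cold = -3 + 273.15 = 270.15 K
Apply Carnot COP formula:
  COP = T_hot_K / (T_hot_K - T_cold_K) = 319.15 / 49.0
  COP = 6.513

6.513


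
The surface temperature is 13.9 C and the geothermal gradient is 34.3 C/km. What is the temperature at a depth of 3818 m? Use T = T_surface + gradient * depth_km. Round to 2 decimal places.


Convert depth to km: 3818 / 1000 = 3.818 km
Temperature increase = gradient * depth_km = 34.3 * 3.818 = 130.96 C
Temperature at depth = T_surface + delta_T = 13.9 + 130.96
T = 144.86 C

144.86


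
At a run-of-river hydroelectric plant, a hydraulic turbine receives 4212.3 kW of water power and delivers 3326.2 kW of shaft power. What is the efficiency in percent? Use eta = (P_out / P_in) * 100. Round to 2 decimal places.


Turbine efficiency = (output power / input power) * 100
eta = (3326.2 / 4212.3) * 100
eta = 78.96%

78.96


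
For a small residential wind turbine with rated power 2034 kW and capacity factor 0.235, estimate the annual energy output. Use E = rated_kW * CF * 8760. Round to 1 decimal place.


Annual energy = rated_kW * capacity_factor * hours_per_year
Given: P_rated = 2034 kW, CF = 0.235, hours = 8760
E = 2034 * 0.235 * 8760
E = 4187192.4 kWh

4187192.4


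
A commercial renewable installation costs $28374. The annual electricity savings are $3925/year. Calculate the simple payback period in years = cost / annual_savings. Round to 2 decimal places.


Simple payback period = initial cost / annual savings
Payback = 28374 / 3925
Payback = 7.23 years

7.23


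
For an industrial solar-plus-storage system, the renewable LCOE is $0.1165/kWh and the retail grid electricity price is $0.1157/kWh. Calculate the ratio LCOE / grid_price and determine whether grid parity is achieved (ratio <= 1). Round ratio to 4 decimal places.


Compare LCOE to grid price:
  LCOE = $0.1165/kWh, Grid price = $0.1157/kWh
  Ratio = LCOE / grid_price = 0.1165 / 0.1157 = 1.0069
  Grid parity achieved (ratio <= 1)? no

1.0069


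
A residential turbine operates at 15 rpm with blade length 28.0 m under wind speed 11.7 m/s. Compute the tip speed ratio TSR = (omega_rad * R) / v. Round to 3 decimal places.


Convert rotational speed to rad/s:
  omega = 15 * 2 * pi / 60 = 1.5708 rad/s
Compute tip speed:
  v_tip = omega * R = 1.5708 * 28.0 = 43.982 m/s
Tip speed ratio:
  TSR = v_tip / v_wind = 43.982 / 11.7 = 3.759

3.759


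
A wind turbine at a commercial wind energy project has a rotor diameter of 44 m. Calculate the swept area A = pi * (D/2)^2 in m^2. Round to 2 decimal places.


Compute the rotor radius:
  r = D / 2 = 44 / 2 = 22.0 m
Calculate swept area:
  A = pi * r^2 = pi * 22.0^2
  A = 1520.53 m^2

1520.53


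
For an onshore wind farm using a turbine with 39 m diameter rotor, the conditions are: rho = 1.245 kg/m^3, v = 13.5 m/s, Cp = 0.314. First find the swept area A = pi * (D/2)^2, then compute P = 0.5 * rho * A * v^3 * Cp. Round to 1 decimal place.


Step 1 -- Compute swept area:
  A = pi * (D/2)^2 = pi * (39/2)^2 = 1194.59 m^2
Step 2 -- Apply wind power equation:
  P = 0.5 * rho * A * v^3 * Cp
  v^3 = 13.5^3 = 2460.375
  P = 0.5 * 1.245 * 1194.59 * 2460.375 * 0.314
  P = 574499.2 W

574499.2


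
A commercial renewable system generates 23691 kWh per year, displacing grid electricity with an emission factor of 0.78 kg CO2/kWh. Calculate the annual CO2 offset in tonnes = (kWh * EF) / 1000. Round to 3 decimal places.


CO2 offset in kg = generation * emission_factor
CO2 offset = 23691 * 0.78 = 18478.98 kg
Convert to tonnes:
  CO2 offset = 18478.98 / 1000 = 18.479 tonnes

18.479


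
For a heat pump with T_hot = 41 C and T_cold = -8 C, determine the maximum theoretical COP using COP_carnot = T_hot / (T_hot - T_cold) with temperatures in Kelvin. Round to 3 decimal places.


Convert to Kelvin:
  T_hot = 41 + 273.15 = 314.15 K
  T_cold = -8 + 273.15 = 265.15 K
Apply Carnot COP formula:
  COP = T_hot_K / (T_hot_K - T_cold_K) = 314.15 / 49.0
  COP = 6.411

6.411


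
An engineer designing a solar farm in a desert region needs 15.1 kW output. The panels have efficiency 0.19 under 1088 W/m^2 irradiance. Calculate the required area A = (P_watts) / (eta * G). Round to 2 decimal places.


Convert target power to watts: P = 15.1 * 1000 = 15100.0 W
Compute denominator: eta * G = 0.19 * 1088 = 206.72
Required area A = P / (eta * G) = 15100.0 / 206.72
A = 73.05 m^2

73.05


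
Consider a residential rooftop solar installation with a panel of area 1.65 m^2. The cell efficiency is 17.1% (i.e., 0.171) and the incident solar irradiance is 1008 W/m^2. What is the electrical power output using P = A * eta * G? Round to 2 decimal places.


Use the solar power formula P = A * eta * G.
Given: A = 1.65 m^2, eta = 0.171, G = 1008 W/m^2
P = 1.65 * 0.171 * 1008
P = 284.41 W

284.41


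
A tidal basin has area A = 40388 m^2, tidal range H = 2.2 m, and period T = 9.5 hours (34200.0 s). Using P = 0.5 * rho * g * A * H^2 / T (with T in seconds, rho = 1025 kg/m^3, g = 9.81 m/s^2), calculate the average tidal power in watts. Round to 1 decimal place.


Convert period to seconds: T = 9.5 * 3600 = 34200.0 s
H^2 = 2.2^2 = 4.84
P = 0.5 * rho * g * A * H^2 / T
P = 0.5 * 1025 * 9.81 * 40388 * 4.84 / 34200.0
P = 28736.5 W

28736.5


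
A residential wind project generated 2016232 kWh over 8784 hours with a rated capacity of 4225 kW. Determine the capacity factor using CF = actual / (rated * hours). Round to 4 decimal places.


Capacity factor = actual output / maximum possible output
Maximum possible = rated * hours = 4225 * 8784 = 37112400 kWh
CF = 2016232 / 37112400
CF = 0.0543

0.0543


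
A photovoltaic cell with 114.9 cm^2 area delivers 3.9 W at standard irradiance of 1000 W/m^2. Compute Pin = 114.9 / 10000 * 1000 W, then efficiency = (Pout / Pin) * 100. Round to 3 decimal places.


First compute the input power:
  Pin = area_cm2 / 10000 * G = 114.9 / 10000 * 1000 = 11.49 W
Then compute efficiency:
  Efficiency = (Pout / Pin) * 100 = (3.9 / 11.49) * 100
  Efficiency = 33.943%

33.943


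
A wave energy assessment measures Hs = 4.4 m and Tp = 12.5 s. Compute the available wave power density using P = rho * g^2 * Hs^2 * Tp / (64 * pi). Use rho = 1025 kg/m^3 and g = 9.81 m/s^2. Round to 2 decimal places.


Apply wave power formula:
  g^2 = 9.81^2 = 96.2361
  Hs^2 = 4.4^2 = 19.36
  Numerator = rho * g^2 * Hs^2 * Tp = 1025 * 96.2361 * 19.36 * 12.5 = 23871364.61
  Denominator = 64 * pi = 201.0619
  P = 23871364.61 / 201.0619 = 118726.43 W/m

118726.43


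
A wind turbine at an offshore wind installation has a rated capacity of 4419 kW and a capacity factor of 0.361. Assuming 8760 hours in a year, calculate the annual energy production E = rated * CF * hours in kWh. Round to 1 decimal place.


Annual energy = rated_kW * capacity_factor * hours_per_year
Given: P_rated = 4419 kW, CF = 0.361, hours = 8760
E = 4419 * 0.361 * 8760
E = 13974468.8 kWh

13974468.8


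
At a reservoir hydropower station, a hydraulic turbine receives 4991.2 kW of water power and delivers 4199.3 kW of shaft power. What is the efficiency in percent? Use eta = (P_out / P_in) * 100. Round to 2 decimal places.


Turbine efficiency = (output power / input power) * 100
eta = (4199.3 / 4991.2) * 100
eta = 84.13%

84.13


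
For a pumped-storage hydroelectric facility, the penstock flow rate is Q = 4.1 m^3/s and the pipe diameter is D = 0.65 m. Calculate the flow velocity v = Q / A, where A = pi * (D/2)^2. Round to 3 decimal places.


Compute pipe cross-sectional area:
  A = pi * (D/2)^2 = pi * (0.65/2)^2 = 0.3318 m^2
Calculate velocity:
  v = Q / A = 4.1 / 0.3318
  v = 12.356 m/s

12.356


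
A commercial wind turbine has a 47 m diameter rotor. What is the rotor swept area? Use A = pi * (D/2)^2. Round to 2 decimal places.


Compute the rotor radius:
  r = D / 2 = 47 / 2 = 23.5 m
Calculate swept area:
  A = pi * r^2 = pi * 23.5^2
  A = 1734.94 m^2

1734.94


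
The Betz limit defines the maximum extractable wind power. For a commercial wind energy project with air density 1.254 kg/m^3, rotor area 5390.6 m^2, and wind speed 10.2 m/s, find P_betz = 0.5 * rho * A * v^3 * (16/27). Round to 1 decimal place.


The Betz coefficient Cp_max = 16/27 = 0.5926
v^3 = 10.2^3 = 1061.208
P_betz = 0.5 * rho * A * v^3 * Cp_max
P_betz = 0.5 * 1.254 * 5390.6 * 1061.208 * 0.5926
P_betz = 2125501.3 W

2125501.3


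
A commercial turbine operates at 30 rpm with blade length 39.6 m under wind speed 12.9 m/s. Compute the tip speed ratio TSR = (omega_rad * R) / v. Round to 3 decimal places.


Convert rotational speed to rad/s:
  omega = 30 * 2 * pi / 60 = 3.1416 rad/s
Compute tip speed:
  v_tip = omega * R = 3.1416 * 39.6 = 124.407 m/s
Tip speed ratio:
  TSR = v_tip / v_wind = 124.407 / 12.9 = 9.644

9.644


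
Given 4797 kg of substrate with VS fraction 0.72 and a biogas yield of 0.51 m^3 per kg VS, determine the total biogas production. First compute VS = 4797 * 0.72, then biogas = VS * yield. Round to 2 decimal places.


Compute volatile solids:
  VS = mass * VS_fraction = 4797 * 0.72 = 3453.84 kg
Calculate biogas volume:
  Biogas = VS * specific_yield = 3453.84 * 0.51
  Biogas = 1761.46 m^3

1761.46


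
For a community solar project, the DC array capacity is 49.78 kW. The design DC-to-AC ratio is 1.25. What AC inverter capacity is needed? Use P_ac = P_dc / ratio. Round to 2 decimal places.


The inverter AC capacity is determined by the DC/AC ratio.
Given: P_dc = 49.78 kW, DC/AC ratio = 1.25
P_ac = P_dc / ratio = 49.78 / 1.25
P_ac = 39.82 kW

39.82


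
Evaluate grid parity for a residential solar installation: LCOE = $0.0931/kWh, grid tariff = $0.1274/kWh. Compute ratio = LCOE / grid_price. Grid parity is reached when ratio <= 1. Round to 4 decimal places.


Compare LCOE to grid price:
  LCOE = $0.0931/kWh, Grid price = $0.1274/kWh
  Ratio = LCOE / grid_price = 0.0931 / 0.1274 = 0.7308
  Grid parity achieved (ratio <= 1)? yes

0.7308


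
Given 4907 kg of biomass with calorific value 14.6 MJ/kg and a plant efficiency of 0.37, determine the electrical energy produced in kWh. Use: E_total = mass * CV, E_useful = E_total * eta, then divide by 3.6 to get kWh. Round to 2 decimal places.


Total energy = mass * CV = 4907 * 14.6 = 71642.2 MJ
Useful energy = total * eta = 71642.2 * 0.37 = 26507.61 MJ
Convert to kWh: 26507.61 / 3.6
Useful energy = 7363.23 kWh

7363.23


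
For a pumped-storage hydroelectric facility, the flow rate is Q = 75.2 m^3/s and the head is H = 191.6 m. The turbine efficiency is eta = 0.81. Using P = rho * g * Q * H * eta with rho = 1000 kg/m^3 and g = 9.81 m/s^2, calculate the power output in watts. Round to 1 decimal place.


Apply the hydropower formula P = rho * g * Q * H * eta
rho * g = 1000 * 9.81 = 9810.0
P = 9810.0 * 75.2 * 191.6 * 0.81
P = 114489951.6 W

114489951.6


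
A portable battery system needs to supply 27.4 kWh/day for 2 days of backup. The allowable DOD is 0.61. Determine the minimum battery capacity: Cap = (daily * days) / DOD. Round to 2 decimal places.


Total energy needed = daily * days = 27.4 * 2 = 54.8 kWh
Account for depth of discharge:
  Cap = total_energy / DOD = 54.8 / 0.61
  Cap = 89.84 kWh

89.84


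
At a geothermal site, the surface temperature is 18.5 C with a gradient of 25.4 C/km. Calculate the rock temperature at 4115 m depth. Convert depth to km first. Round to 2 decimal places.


Convert depth to km: 4115 / 1000 = 4.115 km
Temperature increase = gradient * depth_km = 25.4 * 4.115 = 104.52 C
Temperature at depth = T_surface + delta_T = 18.5 + 104.52
T = 123.02 C

123.02


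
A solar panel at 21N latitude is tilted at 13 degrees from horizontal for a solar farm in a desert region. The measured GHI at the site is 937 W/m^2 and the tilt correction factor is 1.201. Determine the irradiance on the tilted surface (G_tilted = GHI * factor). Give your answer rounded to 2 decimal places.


Identify the given values:
  GHI = 937 W/m^2, tilt correction factor = 1.201
Apply the formula G_tilted = GHI * factor:
  G_tilted = 937 * 1.201
  G_tilted = 1125.34 W/m^2

1125.34


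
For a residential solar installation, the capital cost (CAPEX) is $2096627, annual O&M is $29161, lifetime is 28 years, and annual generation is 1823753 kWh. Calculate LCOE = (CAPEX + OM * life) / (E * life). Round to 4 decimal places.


Total cost = CAPEX + OM * lifetime = 2096627 + 29161 * 28 = 2096627 + 816508 = 2913135
Total generation = annual * lifetime = 1823753 * 28 = 51065084 kWh
LCOE = 2913135 / 51065084
LCOE = 0.0570 $/kWh

0.0570


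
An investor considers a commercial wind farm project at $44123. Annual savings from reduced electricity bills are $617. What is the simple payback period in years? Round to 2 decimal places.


Simple payback period = initial cost / annual savings
Payback = 44123 / 617
Payback = 71.51 years

71.51


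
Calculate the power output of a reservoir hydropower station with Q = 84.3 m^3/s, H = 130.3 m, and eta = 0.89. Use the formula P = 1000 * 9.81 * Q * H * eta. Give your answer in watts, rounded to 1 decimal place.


Apply the hydropower formula P = rho * g * Q * H * eta
rho * g = 1000 * 9.81 = 9810.0
P = 9810.0 * 84.3 * 130.3 * 0.89
P = 95902737.6 W

95902737.6


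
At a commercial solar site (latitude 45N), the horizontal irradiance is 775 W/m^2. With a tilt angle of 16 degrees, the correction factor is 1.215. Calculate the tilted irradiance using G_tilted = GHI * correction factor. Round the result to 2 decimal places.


Identify the given values:
  GHI = 775 W/m^2, tilt correction factor = 1.215
Apply the formula G_tilted = GHI * factor:
  G_tilted = 775 * 1.215
  G_tilted = 941.63 W/m^2

941.63


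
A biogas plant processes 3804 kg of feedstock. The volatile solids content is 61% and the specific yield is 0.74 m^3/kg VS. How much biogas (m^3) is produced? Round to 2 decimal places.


Compute volatile solids:
  VS = mass * VS_fraction = 3804 * 0.61 = 2320.44 kg
Calculate biogas volume:
  Biogas = VS * specific_yield = 2320.44 * 0.74
  Biogas = 1717.13 m^3

1717.13


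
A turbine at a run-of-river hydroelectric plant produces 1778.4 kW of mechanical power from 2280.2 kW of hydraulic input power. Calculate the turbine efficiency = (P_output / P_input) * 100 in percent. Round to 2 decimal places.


Turbine efficiency = (output power / input power) * 100
eta = (1778.4 / 2280.2) * 100
eta = 77.99%

77.99


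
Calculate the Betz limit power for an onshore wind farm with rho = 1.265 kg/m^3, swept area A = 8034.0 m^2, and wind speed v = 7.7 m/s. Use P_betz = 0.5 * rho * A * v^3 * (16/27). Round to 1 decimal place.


The Betz coefficient Cp_max = 16/27 = 0.5926
v^3 = 7.7^3 = 456.533
P_betz = 0.5 * rho * A * v^3 * Cp_max
P_betz = 0.5 * 1.265 * 8034.0 * 456.533 * 0.5926
P_betz = 1374740.6 W

1374740.6


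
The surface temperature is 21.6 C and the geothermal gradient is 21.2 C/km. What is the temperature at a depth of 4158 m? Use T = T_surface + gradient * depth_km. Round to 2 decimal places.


Convert depth to km: 4158 / 1000 = 4.158 km
Temperature increase = gradient * depth_km = 21.2 * 4.158 = 88.15 C
Temperature at depth = T_surface + delta_T = 21.6 + 88.15
T = 109.75 C

109.75


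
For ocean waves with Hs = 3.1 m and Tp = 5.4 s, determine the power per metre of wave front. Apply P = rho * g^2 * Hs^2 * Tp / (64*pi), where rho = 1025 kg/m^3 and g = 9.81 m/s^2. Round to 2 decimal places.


Apply wave power formula:
  g^2 = 9.81^2 = 96.2361
  Hs^2 = 3.1^2 = 9.61
  Numerator = rho * g^2 * Hs^2 * Tp = 1025 * 96.2361 * 9.61 * 5.4 = 5118928.08
  Denominator = 64 * pi = 201.0619
  P = 5118928.08 / 201.0619 = 25459.46 W/m

25459.46


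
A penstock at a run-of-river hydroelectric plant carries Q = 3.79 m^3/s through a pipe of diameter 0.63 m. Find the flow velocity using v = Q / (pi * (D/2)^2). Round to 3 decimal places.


Compute pipe cross-sectional area:
  A = pi * (D/2)^2 = pi * (0.63/2)^2 = 0.3117 m^2
Calculate velocity:
  v = Q / A = 3.79 / 0.3117
  v = 12.158 m/s

12.158


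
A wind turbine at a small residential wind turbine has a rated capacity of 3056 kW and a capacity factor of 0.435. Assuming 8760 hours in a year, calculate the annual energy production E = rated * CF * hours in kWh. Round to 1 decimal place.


Annual energy = rated_kW * capacity_factor * hours_per_year
Given: P_rated = 3056 kW, CF = 0.435, hours = 8760
E = 3056 * 0.435 * 8760
E = 11645193.6 kWh

11645193.6


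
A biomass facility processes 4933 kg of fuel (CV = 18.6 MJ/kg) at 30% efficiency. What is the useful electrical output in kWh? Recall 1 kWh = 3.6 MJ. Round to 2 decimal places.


Total energy = mass * CV = 4933 * 18.6 = 91753.8 MJ
Useful energy = total * eta = 91753.8 * 0.3 = 27526.14 MJ
Convert to kWh: 27526.14 / 3.6
Useful energy = 7646.15 kWh

7646.15


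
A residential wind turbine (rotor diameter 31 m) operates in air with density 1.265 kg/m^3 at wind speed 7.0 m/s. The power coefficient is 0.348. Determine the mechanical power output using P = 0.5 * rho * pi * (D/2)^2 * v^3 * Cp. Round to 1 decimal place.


Step 1 -- Compute swept area:
  A = pi * (D/2)^2 = pi * (31/2)^2 = 754.77 m^2
Step 2 -- Apply wind power equation:
  P = 0.5 * rho * A * v^3 * Cp
  v^3 = 7.0^3 = 343.0
  P = 0.5 * 1.265 * 754.77 * 343.0 * 0.348
  P = 56983.2 W

56983.2


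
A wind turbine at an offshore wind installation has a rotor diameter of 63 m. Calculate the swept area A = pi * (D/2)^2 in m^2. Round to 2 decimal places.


Compute the rotor radius:
  r = D / 2 = 63 / 2 = 31.5 m
Calculate swept area:
  A = pi * r^2 = pi * 31.5^2
  A = 3117.25 m^2

3117.25


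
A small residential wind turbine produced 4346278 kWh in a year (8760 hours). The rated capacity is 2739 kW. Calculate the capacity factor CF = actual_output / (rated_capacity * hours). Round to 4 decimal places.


Capacity factor = actual output / maximum possible output
Maximum possible = rated * hours = 2739 * 8760 = 23993640 kWh
CF = 4346278 / 23993640
CF = 0.1811

0.1811


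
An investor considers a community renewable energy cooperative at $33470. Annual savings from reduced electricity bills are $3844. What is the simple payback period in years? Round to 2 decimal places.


Simple payback period = initial cost / annual savings
Payback = 33470 / 3844
Payback = 8.71 years

8.71


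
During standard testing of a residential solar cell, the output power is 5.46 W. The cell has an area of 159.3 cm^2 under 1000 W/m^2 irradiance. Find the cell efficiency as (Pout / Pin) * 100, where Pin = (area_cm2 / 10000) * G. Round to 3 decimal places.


First compute the input power:
  Pin = area_cm2 / 10000 * G = 159.3 / 10000 * 1000 = 15.93 W
Then compute efficiency:
  Efficiency = (Pout / Pin) * 100 = (5.46 / 15.93) * 100
  Efficiency = 34.275%

34.275


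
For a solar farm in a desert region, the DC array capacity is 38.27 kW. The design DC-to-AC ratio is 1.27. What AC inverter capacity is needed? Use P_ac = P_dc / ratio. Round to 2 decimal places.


The inverter AC capacity is determined by the DC/AC ratio.
Given: P_dc = 38.27 kW, DC/AC ratio = 1.27
P_ac = P_dc / ratio = 38.27 / 1.27
P_ac = 30.13 kW

30.13


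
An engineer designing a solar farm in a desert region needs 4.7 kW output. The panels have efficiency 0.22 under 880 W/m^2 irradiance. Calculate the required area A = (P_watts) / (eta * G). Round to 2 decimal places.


Convert target power to watts: P = 4.7 * 1000 = 4700.0 W
Compute denominator: eta * G = 0.22 * 880 = 193.6
Required area A = P / (eta * G) = 4700.0 / 193.6
A = 24.28 m^2

24.28


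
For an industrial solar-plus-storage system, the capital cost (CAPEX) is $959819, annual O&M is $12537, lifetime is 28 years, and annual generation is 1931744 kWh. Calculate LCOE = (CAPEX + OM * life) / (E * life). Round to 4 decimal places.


Total cost = CAPEX + OM * lifetime = 959819 + 12537 * 28 = 959819 + 351036 = 1310855
Total generation = annual * lifetime = 1931744 * 28 = 54088832 kWh
LCOE = 1310855 / 54088832
LCOE = 0.0242 $/kWh

0.0242


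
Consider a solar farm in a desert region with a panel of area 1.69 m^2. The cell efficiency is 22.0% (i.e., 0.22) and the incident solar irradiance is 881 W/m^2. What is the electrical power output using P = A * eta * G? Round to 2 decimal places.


Use the solar power formula P = A * eta * G.
Given: A = 1.69 m^2, eta = 0.22, G = 881 W/m^2
P = 1.69 * 0.22 * 881
P = 327.56 W

327.56


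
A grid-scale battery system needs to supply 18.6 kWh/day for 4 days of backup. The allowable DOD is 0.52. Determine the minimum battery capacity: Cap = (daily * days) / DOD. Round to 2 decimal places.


Total energy needed = daily * days = 18.6 * 4 = 74.4 kWh
Account for depth of discharge:
  Cap = total_energy / DOD = 74.4 / 0.52
  Cap = 143.08 kWh

143.08


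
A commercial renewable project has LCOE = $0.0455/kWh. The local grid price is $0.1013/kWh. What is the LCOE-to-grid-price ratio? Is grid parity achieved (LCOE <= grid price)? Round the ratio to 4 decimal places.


Compare LCOE to grid price:
  LCOE = $0.0455/kWh, Grid price = $0.1013/kWh
  Ratio = LCOE / grid_price = 0.0455 / 0.1013 = 0.4492
  Grid parity achieved (ratio <= 1)? yes

0.4492


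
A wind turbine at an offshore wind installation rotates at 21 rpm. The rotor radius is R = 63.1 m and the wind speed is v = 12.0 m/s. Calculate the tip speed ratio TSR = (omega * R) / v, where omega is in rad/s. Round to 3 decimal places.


Convert rotational speed to rad/s:
  omega = 21 * 2 * pi / 60 = 2.1991 rad/s
Compute tip speed:
  v_tip = omega * R = 2.1991 * 63.1 = 138.764 m/s
Tip speed ratio:
  TSR = v_tip / v_wind = 138.764 / 12.0 = 11.564

11.564


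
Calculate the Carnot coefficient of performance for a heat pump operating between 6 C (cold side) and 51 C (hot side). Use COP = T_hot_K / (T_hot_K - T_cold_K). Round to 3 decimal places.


Convert to Kelvin:
  T_hot = 51 + 273.15 = 324.15 K
  T_cold = 6 + 273.15 = 279.15 K
Apply Carnot COP formula:
  COP = T_hot_K / (T_hot_K - T_cold_K) = 324.15 / 45.0
  COP = 7.203

7.203


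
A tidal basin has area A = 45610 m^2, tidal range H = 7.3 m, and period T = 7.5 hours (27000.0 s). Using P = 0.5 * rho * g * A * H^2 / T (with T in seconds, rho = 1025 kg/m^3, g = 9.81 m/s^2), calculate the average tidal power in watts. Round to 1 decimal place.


Convert period to seconds: T = 7.5 * 3600 = 27000.0 s
H^2 = 7.3^2 = 53.29
P = 0.5 * rho * g * A * H^2 / T
P = 0.5 * 1025 * 9.81 * 45610 * 53.29 / 27000.0
P = 452589.9 W

452589.9


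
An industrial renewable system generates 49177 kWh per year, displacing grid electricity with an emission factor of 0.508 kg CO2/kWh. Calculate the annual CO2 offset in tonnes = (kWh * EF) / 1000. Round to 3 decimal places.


CO2 offset in kg = generation * emission_factor
CO2 offset = 49177 * 0.508 = 24981.92 kg
Convert to tonnes:
  CO2 offset = 24981.92 / 1000 = 24.982 tonnes

24.982


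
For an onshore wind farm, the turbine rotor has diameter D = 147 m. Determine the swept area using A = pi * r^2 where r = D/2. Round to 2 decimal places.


Compute the rotor radius:
  r = D / 2 = 147 / 2 = 73.5 m
Calculate swept area:
  A = pi * r^2 = pi * 73.5^2
  A = 16971.67 m^2

16971.67


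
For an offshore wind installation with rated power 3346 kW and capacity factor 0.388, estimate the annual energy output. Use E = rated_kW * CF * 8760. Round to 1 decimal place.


Annual energy = rated_kW * capacity_factor * hours_per_year
Given: P_rated = 3346 kW, CF = 0.388, hours = 8760
E = 3346 * 0.388 * 8760
E = 11372652.5 kWh

11372652.5


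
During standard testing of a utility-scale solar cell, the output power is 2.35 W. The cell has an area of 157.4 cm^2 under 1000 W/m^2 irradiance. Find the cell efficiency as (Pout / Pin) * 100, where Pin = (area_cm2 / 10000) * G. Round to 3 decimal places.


First compute the input power:
  Pin = area_cm2 / 10000 * G = 157.4 / 10000 * 1000 = 15.74 W
Then compute efficiency:
  Efficiency = (Pout / Pin) * 100 = (2.35 / 15.74) * 100
  Efficiency = 14.930%

14.930


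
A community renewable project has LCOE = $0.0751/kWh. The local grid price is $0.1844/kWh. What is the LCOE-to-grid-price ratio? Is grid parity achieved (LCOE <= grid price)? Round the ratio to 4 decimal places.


Compare LCOE to grid price:
  LCOE = $0.0751/kWh, Grid price = $0.1844/kWh
  Ratio = LCOE / grid_price = 0.0751 / 0.1844 = 0.4073
  Grid parity achieved (ratio <= 1)? yes

0.4073


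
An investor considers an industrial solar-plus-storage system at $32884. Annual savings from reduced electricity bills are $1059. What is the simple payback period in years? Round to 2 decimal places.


Simple payback period = initial cost / annual savings
Payback = 32884 / 1059
Payback = 31.05 years

31.05


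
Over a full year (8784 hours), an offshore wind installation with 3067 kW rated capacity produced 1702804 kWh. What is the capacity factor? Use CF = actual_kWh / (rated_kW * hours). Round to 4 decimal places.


Capacity factor = actual output / maximum possible output
Maximum possible = rated * hours = 3067 * 8784 = 26940528 kWh
CF = 1702804 / 26940528
CF = 0.0632

0.0632


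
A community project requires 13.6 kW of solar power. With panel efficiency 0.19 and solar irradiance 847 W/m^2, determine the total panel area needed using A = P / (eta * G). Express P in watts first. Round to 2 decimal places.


Convert target power to watts: P = 13.6 * 1000 = 13600.0 W
Compute denominator: eta * G = 0.19 * 847 = 160.93
Required area A = P / (eta * G) = 13600.0 / 160.93
A = 84.51 m^2

84.51


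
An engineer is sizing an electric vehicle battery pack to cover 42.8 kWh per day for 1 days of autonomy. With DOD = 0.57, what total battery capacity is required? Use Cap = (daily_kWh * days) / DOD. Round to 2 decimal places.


Total energy needed = daily * days = 42.8 * 1 = 42.8 kWh
Account for depth of discharge:
  Cap = total_energy / DOD = 42.8 / 0.57
  Cap = 75.09 kWh

75.09


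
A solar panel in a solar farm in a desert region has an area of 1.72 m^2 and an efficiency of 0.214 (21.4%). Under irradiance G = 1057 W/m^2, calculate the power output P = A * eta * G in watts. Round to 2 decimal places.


Use the solar power formula P = A * eta * G.
Given: A = 1.72 m^2, eta = 0.214, G = 1057 W/m^2
P = 1.72 * 0.214 * 1057
P = 389.06 W

389.06


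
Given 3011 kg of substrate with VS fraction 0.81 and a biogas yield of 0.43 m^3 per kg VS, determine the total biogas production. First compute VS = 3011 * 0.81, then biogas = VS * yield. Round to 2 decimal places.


Compute volatile solids:
  VS = mass * VS_fraction = 3011 * 0.81 = 2438.91 kg
Calculate biogas volume:
  Biogas = VS * specific_yield = 2438.91 * 0.43
  Biogas = 1048.73 m^3

1048.73


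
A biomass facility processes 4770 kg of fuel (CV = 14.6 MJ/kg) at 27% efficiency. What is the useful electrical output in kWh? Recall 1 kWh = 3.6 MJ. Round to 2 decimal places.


Total energy = mass * CV = 4770 * 14.6 = 69642.0 MJ
Useful energy = total * eta = 69642.0 * 0.27 = 18803.34 MJ
Convert to kWh: 18803.34 / 3.6
Useful energy = 5223.15 kWh

5223.15


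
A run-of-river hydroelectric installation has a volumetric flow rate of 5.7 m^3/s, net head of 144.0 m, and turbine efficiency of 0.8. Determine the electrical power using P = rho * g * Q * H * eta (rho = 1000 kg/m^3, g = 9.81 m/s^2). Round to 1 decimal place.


Apply the hydropower formula P = rho * g * Q * H * eta
rho * g = 1000 * 9.81 = 9810.0
P = 9810.0 * 5.7 * 144.0 * 0.8
P = 6441638.4 W

6441638.4


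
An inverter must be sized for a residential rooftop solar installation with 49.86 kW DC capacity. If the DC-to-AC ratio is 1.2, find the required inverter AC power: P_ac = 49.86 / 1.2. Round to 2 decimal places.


The inverter AC capacity is determined by the DC/AC ratio.
Given: P_dc = 49.86 kW, DC/AC ratio = 1.2
P_ac = P_dc / ratio = 49.86 / 1.2
P_ac = 41.55 kW

41.55


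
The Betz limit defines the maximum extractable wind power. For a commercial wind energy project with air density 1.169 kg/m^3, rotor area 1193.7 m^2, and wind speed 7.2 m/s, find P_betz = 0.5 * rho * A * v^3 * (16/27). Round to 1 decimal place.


The Betz coefficient Cp_max = 16/27 = 0.5926
v^3 = 7.2^3 = 373.248
P_betz = 0.5 * rho * A * v^3 * Cp_max
P_betz = 0.5 * 1.169 * 1193.7 * 373.248 * 0.5926
P_betz = 154324.0 W

154324.0


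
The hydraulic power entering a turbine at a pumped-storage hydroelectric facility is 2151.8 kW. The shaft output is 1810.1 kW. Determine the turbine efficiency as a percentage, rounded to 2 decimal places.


Turbine efficiency = (output power / input power) * 100
eta = (1810.1 / 2151.8) * 100
eta = 84.12%

84.12


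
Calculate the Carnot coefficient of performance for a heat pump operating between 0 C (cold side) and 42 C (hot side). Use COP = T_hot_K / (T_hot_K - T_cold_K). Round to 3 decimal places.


Convert to Kelvin:
  T_hot = 42 + 273.15 = 315.15 K
  T_cold = 0 + 273.15 = 273.15 K
Apply Carnot COP formula:
  COP = T_hot_K / (T_hot_K - T_cold_K) = 315.15 / 42.0
  COP = 7.504

7.504


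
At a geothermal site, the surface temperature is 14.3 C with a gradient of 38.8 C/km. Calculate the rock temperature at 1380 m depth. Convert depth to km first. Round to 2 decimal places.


Convert depth to km: 1380 / 1000 = 1.38 km
Temperature increase = gradient * depth_km = 38.8 * 1.38 = 53.54 C
Temperature at depth = T_surface + delta_T = 14.3 + 53.54
T = 67.84 C

67.84


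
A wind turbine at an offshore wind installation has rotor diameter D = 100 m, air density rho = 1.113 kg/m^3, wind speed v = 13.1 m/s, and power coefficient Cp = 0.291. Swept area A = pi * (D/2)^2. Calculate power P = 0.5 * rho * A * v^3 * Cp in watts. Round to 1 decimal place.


Step 1 -- Compute swept area:
  A = pi * (D/2)^2 = pi * (100/2)^2 = 7853.98 m^2
Step 2 -- Apply wind power equation:
  P = 0.5 * rho * A * v^3 * Cp
  v^3 = 13.1^3 = 2248.091
  P = 0.5 * 1.113 * 7853.98 * 2248.091 * 0.291
  P = 2859314.5 W

2859314.5


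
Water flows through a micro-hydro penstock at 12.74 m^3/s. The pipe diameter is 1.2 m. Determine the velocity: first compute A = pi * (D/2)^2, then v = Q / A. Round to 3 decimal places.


Compute pipe cross-sectional area:
  A = pi * (D/2)^2 = pi * (1.2/2)^2 = 1.131 m^2
Calculate velocity:
  v = Q / A = 12.74 / 1.131
  v = 11.265 m/s

11.265
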